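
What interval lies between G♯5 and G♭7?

G to G is the same letter name, plus 2 octaves — that makes it a fifteenth of some quality.
The perfect fifteenth is 24 semitones; here we have 22, two semitones narrower: doubly diminished.
(Equivalently, a compound doubly diminished octave: a doubly diminished octave plus an octave.)

doubly diminished fifteenth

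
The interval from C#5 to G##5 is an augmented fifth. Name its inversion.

Interval numbers invert to sum to nine: 5 + 4 = 9, so a fifth inverts to a fourth.
Quality inverts too: augmented becomes diminished. That makes the inversion a diminished fourth.

diminished 4th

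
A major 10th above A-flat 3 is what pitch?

C 5

Counting three letter names plus an octave up from A lands on C.
A major tenth is 16 semitones; 16 semitones up from Ab3 gives C5.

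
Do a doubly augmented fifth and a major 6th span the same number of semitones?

A doubly augmented fifth = 9 semitones = a major sixth; enharmonically equal.

Yes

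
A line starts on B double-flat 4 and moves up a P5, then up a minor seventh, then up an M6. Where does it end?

Bbb4 up a perfect fifth → Fb5 (7 semitones).
A minor seventh up from Fb5 is Ebb6.
Ebb6 up a major sixth → Cb7 (9 semitones).

C flat 7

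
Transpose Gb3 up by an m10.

Bbb4

Counting three letter names plus an octave up from G lands on B.
A minor tenth is 15 semitones; 15 semitones up from Gb3 gives Bbb4.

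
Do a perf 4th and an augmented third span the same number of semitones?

Yes

A perfect fourth = 5 semitones = an augmented third; enharmonically equal.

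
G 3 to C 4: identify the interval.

P4

G to C spans four letter names (G-A-B-C), so the interval is some kind of fourth.
The perfect fourth spans 5 semitones, and G3 to C4 is exactly 5 semitones — so this is a perfect fourth.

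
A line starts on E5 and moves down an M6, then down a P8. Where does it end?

Down a major sixth from E5: G4 (9 semitones down).
A perfect octave down from G4 is G3.

G3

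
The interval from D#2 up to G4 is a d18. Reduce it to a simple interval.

Subtracting seven from the interval number removes an octave: 18 − 14 = 4.
That makes a diminished eighteenth a compound diminished fourth — 2 octaves plus a diminished fourth.

d4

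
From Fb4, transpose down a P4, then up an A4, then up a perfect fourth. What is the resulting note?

Down a perfect fourth from Fb4: Cb4 (5 semitones down).
Cb4 up an augmented fourth → F4 (6 semitones).
Up a perfect fourth from F4: Bb4 (5 semitones up).

Bb4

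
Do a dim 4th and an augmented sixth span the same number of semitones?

No

A diminished fourth is 4 semitones but an augmented sixth is 10 semitones — different sizes.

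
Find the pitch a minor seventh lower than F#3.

G#2

The seventh takes the letter from F down to G.
Moving 10 semitones down from F#3 (the size of a minor seventh) reaches G#2.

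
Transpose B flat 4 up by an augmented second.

Counting two letter names up from B lands on C.
Moving 3 semitones up from Bb4 (the size of an augmented second) reaches C#5.

C sharp 5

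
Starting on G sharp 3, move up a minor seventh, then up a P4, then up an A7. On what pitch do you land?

A double-sharp 5

G#3 up a minor seventh → F#4 (10 semitones).
Up a perfect fourth from F#4: B4 (5 semitones up).
Up an augmented seventh from B4: A##5 (12 semitones up).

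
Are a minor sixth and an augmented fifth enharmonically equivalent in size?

A minor sixth = 8 semitones = an augmented fifth; enharmonically equal.

Yes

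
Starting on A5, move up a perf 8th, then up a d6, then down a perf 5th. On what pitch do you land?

A perfect octave up from A5 is A6.
Up a diminished sixth from A6: Fb7 (7 semitones up).
Fb7 down a perfect fifth → Bbb6 (7 semitones).

Bbb6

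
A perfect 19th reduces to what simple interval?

Take out 2 octaves (14 from the number): 19 − 14 = 5.
That makes a perfect nineteenth a compound perfect fifth — 2 octaves plus a perfect fifth.

perfect 5th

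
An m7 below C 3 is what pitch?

D 2

The seventh takes the letter from C down to D.
A minor seventh is 10 semitones; 10 semitones down from C3 gives D2.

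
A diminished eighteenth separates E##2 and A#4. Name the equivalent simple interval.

Subtracting seven from the interval number removes an octave: 18 − 14 = 4.
That makes a diminished eighteenth a compound diminished fourth — 2 octaves plus a diminished fourth.

diminished fourth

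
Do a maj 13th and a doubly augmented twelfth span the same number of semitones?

Both span 21 semitones: a major thirteenth and a doubly augmented twelfth are the same chromatic distance.

Yes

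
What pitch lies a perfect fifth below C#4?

F#3

The fifth takes the letter from C down to F.
A perfect fifth is 7 semitones; 7 semitones down from C#4 gives F#3.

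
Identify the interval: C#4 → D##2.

diminished fourteenth

Descending from C#4 to D##2 is the same interval as ascending D##2 to C#4.
D to C spans seven letter names (D-E-F-G-A-B-C), plus an octave — that makes it a fourteenth of some quality.
A major fourteenth would be 23 semitones; D##2 to C#4 is 21, two semitones narrower, so the interval is diminished.
(Equivalently, a compound diminished seventh: a diminished seventh plus an octave.)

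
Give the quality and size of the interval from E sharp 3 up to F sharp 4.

E to F spans two letter names (E-F), plus an octave — that makes it a ninth of some quality.
A major ninth would be 14 semitones, but E#3 to F#4 is 13 — one semitone narrower, making it a minor ninth.
(Equivalently, a compound minor second: a minor second plus an octave.)

m9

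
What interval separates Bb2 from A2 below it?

m2

Descending from Bb2 to A2 is the same interval as ascending A2 to Bb2.
A to B spans two letter names (A-B): a second.
A major second would be 2 semitones, but A2 to Bb2 is 1 — one semitone narrower, making it a minor second.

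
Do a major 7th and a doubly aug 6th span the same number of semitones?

Both span 11 semitones: a major seventh and a doubly augmented sixth are the same chromatic distance.

Yes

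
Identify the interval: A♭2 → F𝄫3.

A to F spans six letter names (A-B-C-D-E-F): a sixth.
A major sixth would be 9 semitones; Ab2 to Fbb3 is 7, two semitones narrower, so the interval is diminished.

diminished sixth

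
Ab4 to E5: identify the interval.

A5

A to E spans five letter names (A-B-C-D-E) — that makes it a fifth of some quality.
Ab4 to E5 spans 8 semitones — one semitone wider than the perfect fifth (7) — giving an augmented fifth.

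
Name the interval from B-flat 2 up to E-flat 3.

P4

B to E spans four letter names (B-C-D-E) — that makes it a fourth of some quality.
Bb2 to Eb3 is 5 semitones, matching the perfect fourth exactly, so the quality is perfect.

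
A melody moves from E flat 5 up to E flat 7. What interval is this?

perfect fifteenth

E to E is the same letter name, plus 2 octaves, so the interval is some kind of fifteenth.
The perfect fifteenth spans 24 semitones, and Eb5 to Eb7 is exactly 24 semitones — so this is a perfect fifteenth.
(Equivalently, a compound perfect octave: a perfect octave plus an octave.)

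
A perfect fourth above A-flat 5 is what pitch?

Four letter names up from A: D.
A perfect fourth spans 5 semitones, so from Ab5 the target pitch is Db6.

D-flat 6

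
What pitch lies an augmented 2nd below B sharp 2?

The second takes the letter from B down to A.
An augmented second is 3 semitones; 3 semitones down from B#2 gives A2.

A 2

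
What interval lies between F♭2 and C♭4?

F to C spans five letter names (F-G-A-B-C), plus an octave, so the interval is some kind of twelfth.
Counting semitones, Fb2→Cb4 is 19, which is the perfect twelfth.
(Equivalently, a compound perfect fifth: a perfect fifth plus an octave.)

perfect twelfth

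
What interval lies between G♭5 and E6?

augmented sixth

G to E spans six letter names (G-A-B-C-D-E) — that makes it a sixth of some quality.
Gb5 to E6 spans 10 semitones — one semitone wider than the major sixth (9) — giving an augmented sixth.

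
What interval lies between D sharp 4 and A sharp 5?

D to A spans five letter names (D-E-F-G-A), plus an octave: a twelfth.
D#4 to A#5 is 19 semitones, matching the perfect twelfth exactly, so the quality is perfect.
(Equivalently, a compound perfect fifth: a perfect fifth plus an octave.)

perfect twelfth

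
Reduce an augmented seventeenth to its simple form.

Take out 2 octaves (14 from the number): 17 − 14 = 3.
Quality carries through unchanged, so the simple form is an augmented third.

augmented third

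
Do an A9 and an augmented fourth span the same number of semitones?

15 semitones (augmented ninth) vs 6 semitones (augmented fourth): not equal.

No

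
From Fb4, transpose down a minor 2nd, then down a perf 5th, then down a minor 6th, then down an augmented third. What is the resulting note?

Fb4 down a minor second → Eb4 (1 semitone).
Down a perfect fifth from Eb4: Ab3 (7 semitones down).
A minor sixth down from Ab3 is C3.
C3 down an augmented third → Abb2 (5 semitones).

Abb2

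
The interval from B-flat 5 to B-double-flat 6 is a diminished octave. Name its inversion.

The rule of nine gives the new number: 9 − 8 = 1, so an octave becomes a unison.
Quality inverts too: diminished becomes augmented. That makes the inversion an augmented unison.

augmented unison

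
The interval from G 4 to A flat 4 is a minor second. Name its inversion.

Inverted interval numbers add to nine, so a second pairs with a seventh (2 + 7 = 9).
The quality also flips — minor becomes major — giving a major seventh.

major 7th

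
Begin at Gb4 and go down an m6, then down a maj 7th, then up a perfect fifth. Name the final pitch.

Down a minor sixth from Gb4: Bb3 (8 semitones down).
Bb3 down a major seventh → Cb3 (11 semitones).
A perfect fifth up from Cb3 is Gb3.

Gb3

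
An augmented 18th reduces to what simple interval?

A4

Each octave removed subtracts seven from the number: 18 − 14 = 4.
That makes an augmented eighteenth a compound augmented fourth — 2 octaves plus an augmented fourth.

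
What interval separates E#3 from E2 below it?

augmented octave

Descending from E#3 to E2 is the same interval as ascending E2 to E#3.
E to E is the same letter name, plus an octave: an octave.
A perfect octave would be 12 semitones; E2 to E#3 is 13, one semitone wider, so the interval is augmented.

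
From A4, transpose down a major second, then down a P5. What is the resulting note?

C4

A major second down from A4 is G4.
G4 down a perfect fifth → C4 (7 semitones).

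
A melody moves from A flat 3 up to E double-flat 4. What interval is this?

diminished fifth

A to E spans five letter names (A-B-C-D-E) — that makes it a fifth of some quality.
Ab3 to Ebb4 spans 6 semitones — one semitone narrower than the perfect fifth (7) — giving a diminished fifth.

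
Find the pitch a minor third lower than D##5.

The third takes the letter from D down to B.
A minor third spans 3 semitones, so from D##5 the target pitch is B##4.

B##4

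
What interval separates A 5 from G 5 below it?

major second

Descending from A5 to G5 is the same interval as ascending G5 to A5.
G to A spans two letter names (G-A) — that makes it a second of some quality.
The major second spans 2 semitones, and G5 to A5 is exactly 2 semitones — so this is a major second.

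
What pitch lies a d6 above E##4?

Counting six letter names up from E lands on C.
A diminished sixth spans 7 semitones, so from E##4 the target pitch is C#5.

C#5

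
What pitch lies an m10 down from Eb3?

C2

The tenth's letter: E down three letter names plus an octave → C.
Moving 15 semitones down from Eb3 (the size of a minor tenth) reaches C2.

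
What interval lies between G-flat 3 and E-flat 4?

major sixth

G to E spans six letter names (G-A-B-C-D-E), so the interval is some kind of sixth.
The major sixth spans 9 semitones, and Gb3 to Eb4 is exactly 9 semitones — so this is a major sixth.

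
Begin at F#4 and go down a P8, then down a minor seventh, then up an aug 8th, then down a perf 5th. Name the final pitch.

C##3

Down a perfect octave from F#4: F#3 (12 semitones down).
Down a minor seventh from F#3: G#2 (10 semitones down).
Up an augmented octave from G#2: G##3 (13 semitones up).
Down a perfect fifth from G##3: C##3 (7 semitones down).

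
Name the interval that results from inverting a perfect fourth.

perfect fifth

Interval numbers invert to sum to nine: 4 + 5 = 9, so a fourth inverts to a fifth.
Quality inverts too: perfect stays perfect. That makes the inversion a perfect fifth.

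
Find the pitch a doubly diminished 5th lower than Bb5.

E#5

Counting five letter names down from B lands on E.
A doubly diminished fifth is 5 semitones; 5 semitones down from Bb5 gives E#5.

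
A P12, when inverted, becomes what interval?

perfect fourth

First reduce the compound perfect twelfth to its simple form, a perfect fifth.
Interval numbers invert to sum to nine: 5 + 4 = 9, so a fifth inverts to a fourth.
And perfect stays perfect under inversion, so we get a perfect fourth.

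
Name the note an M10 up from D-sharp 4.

F-double-sharp 5

Three letters up from D (plus an octave) reaches F.
A major tenth spans 16 semitones, so from D#4 the target pitch is F##5.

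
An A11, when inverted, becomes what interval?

diminished 5th

First reduce the compound augmented eleventh to its simple form, an augmented fourth.
Interval numbers invert to sum to nine: 4 + 5 = 9, so a fourth inverts to a fifth.
Quality inverts too: augmented becomes diminished. That makes the inversion a diminished fifth.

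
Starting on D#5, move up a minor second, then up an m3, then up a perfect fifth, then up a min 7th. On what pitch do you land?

D#5 up a minor second → E5 (1 semitone).
Up a minor third from E5: G5 (3 semitones up).
A perfect fifth up from G5 is D6.
D6 up a minor seventh → C7 (10 semitones).

C7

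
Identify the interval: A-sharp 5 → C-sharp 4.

Descending from A#5 to C#4 is the same interval as ascending C#4 to A#5.
C to A spans six letter names (C-D-E-F-G-A), plus an octave: a thirteenth.
The major thirteenth spans 21 semitones, and C#4 to A#5 is exactly 21 semitones — so this is a major thirteenth.
(Equivalently, a compound major sixth: a major sixth plus an octave.)

major thirteenth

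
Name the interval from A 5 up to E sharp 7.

augmented 12th

A to E spans five letter names (A-B-C-D-E), plus an octave — that makes it a twelfth of some quality.
The perfect twelfth is 19 semitones; here we have 20, one semitone wider: augmented.
(Equivalently, a compound augmented fifth: an augmented fifth plus an octave.)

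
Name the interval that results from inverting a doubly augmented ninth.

doubly diminished seventh

First reduce the compound doubly augmented ninth to its simple form, a doubly augmented second.
Inverted interval numbers add to nine, so a second pairs with a seventh (2 + 7 = 9).
The quality also flips — doubly augmented becomes doubly diminished — giving a doubly diminished seventh.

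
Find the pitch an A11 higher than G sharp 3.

Counting four letter names plus an octave up from G lands on C.
An augmented eleventh spans 18 semitones, so from G#3 the target pitch is C##5.

C double-sharp 5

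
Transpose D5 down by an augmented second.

Cb5

The second takes the letter from D down to C.
An augmented second spans 3 semitones, so from D5 the target pitch is Cb5.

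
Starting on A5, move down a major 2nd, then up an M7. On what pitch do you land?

F#6

A5 down a major second → G5 (2 semitones).
A major seventh up from G5 is F#6.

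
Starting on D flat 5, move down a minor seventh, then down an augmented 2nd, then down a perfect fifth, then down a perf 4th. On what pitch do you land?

D double-flat 3

Down a minor seventh from Db5: Eb4 (10 semitones down).
An augmented second down from Eb4 is Dbb4.
Down a perfect fifth from Dbb4: Gbb3 (7 semitones down).
A perfect fourth down from Gbb3 is Dbb3.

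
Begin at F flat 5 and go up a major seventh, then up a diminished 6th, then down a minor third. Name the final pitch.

Fb5 up a major seventh → Eb6 (11 semitones).
A diminished sixth up from Eb6 is Cbb7.
A minor third down from Cbb7 is Abb6.

A double-flat 6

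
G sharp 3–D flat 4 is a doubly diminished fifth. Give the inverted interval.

AA4

The rule of nine gives the new number: 9 − 5 = 4, so a fifth becomes a fourth.
The quality also flips — doubly diminished becomes doubly augmented — giving a doubly augmented fourth.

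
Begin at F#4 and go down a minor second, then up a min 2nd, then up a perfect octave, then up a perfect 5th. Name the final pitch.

F#4 down a minor second → E#4 (1 semitone).
E#4 up a minor second → F#4 (1 semitone).
Up a perfect octave from F#4: F#5 (12 semitones up).
F#5 up a perfect fifth → C#6 (7 semitones).

C#6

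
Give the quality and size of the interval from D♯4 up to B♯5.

D to B spans six letter names (D-E-F-G-A-B), plus an octave: a thirteenth.
The major thirteenth spans 21 semitones, and D#4 to B#5 is exactly 21 semitones — so this is a major thirteenth.
(Equivalently, a compound major sixth: a major sixth plus an octave.)

major thirteenth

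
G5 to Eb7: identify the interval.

m13

G to E spans six letter names (G-A-B-C-D-E), plus an octave, so the interval is some kind of thirteenth.
At 20 semitones, G5→Eb7 falls one short of a major thirteenth: minor.
(Equivalently, a compound minor sixth: a minor sixth plus an octave.)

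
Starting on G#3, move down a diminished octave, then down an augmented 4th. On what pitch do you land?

D#2

A diminished octave down from G#3 is G##2.
G##2 down an augmented fourth → D#2 (6 semitones).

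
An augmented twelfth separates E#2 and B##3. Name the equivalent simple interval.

Take out an octave (7 from the number): 12 − 7 = 5.
So an augmented twelfth is an octave plus an augmented fifth. The quality is unchanged.

augmented fifth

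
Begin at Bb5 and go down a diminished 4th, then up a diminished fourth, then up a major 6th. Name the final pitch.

G6

Down a diminished fourth from Bb5: F#5 (4 semitones down).
F#5 up a diminished fourth → Bb5 (4 semitones).
Bb5 up a major sixth → G6 (9 semitones).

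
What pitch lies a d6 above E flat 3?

C double-flat 4

Counting six letter names up from E lands on C.
Moving 7 semitones up from Eb3 (the size of a diminished sixth) reaches Cbb4.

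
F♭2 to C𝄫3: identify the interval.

F to C spans five letter names (F-G-A-B-C), so the interval is some kind of fifth.
A perfect fifth would be 7 semitones; Fb2 to Cbb3 is 6, one semitone narrower, so the interval is diminished.

d5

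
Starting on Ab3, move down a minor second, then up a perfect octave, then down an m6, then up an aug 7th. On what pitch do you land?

Down a minor second from Ab3: G3 (1 semitone down).
A perfect octave up from G3 is G4.
Down a minor sixth from G4: B3 (8 semitones down).
An augmented seventh up from B3 is A##4.

A##4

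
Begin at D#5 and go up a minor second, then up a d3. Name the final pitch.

Gb5

Up a minor second from D#5: E5 (1 semitone up).
Up a diminished third from E5: Gb5 (2 semitones up).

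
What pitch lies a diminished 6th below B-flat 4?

D-sharp 4

Counting six letter names down from B lands on D.
A diminished sixth spans 7 semitones, so from Bb4 the target pitch is D#4.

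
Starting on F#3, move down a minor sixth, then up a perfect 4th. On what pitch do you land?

D#3

A minor sixth down from F#3 is A#2.
A perfect fourth up from A#2 is D#3.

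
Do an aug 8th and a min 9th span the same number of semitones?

Yes

Both span 13 semitones: an augmented octave and a minor ninth are the same chromatic distance.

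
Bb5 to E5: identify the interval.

Descending from Bb5 to E5 is the same interval as ascending E5 to Bb5.
E to B spans five letter names (E-F-G-A-B): a fifth.
A perfect fifth would be 7 semitones; E5 to Bb5 is 6, one semitone narrower, so the interval is diminished.

diminished fifth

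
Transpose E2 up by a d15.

Eb4

A fifteenth keeps the letter name E, two octaves up from E.
A diminished fifteenth spans 23 semitones, so from E2 the target pitch is Eb4.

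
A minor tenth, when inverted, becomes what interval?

major sixth

First reduce the compound minor tenth to its simple form, a minor third.
Inverted interval numbers add to nine, so a third pairs with a sixth (3 + 6 = 9).
And minor becomes major under inversion, so we get a major sixth.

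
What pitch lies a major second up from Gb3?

Two letter names up from G: A.
A major second spans 2 semitones, so from Gb3 the target pitch is Ab3.

Ab3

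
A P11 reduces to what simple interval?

perfect 4th

Each octave removed subtracts seven from the number: 11 − 7 = 4.
That makes a perfect eleventh a compound perfect fourth — an octave plus a perfect fourth.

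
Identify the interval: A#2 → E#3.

A to E spans five letter names (A-B-C-D-E), so the interval is some kind of fifth.
The perfect fifth spans 7 semitones, and A#2 to E#3 is exactly 7 semitones — so this is a perfect fifth.

perfect fifth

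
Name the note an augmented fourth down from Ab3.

Four letter names down from A: E.
An augmented fourth spans 6 semitones, so from Ab3 the target pitch is Ebb3.

Ebb3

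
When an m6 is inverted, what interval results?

Interval numbers invert to sum to nine: 6 + 3 = 9, so a sixth inverts to a third.
Quality inverts too: minor becomes major. That makes the inversion a major third.

major third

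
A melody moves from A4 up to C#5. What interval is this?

major third

A to C spans three letter names (A-B-C), so the interval is some kind of third.
The major third spans 4 semitones, and A4 to C#5 is exactly 4 semitones — so this is a major third.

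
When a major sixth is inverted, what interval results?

The rule of nine gives the new number: 9 − 6 = 3, so a sixth becomes a third.
The quality also flips — major becomes minor — giving a minor third.

minor third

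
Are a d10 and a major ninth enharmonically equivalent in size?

A diminished tenth spans 14 semitones, and a major ninth also spans 14 semitones — they're enharmonic.

Yes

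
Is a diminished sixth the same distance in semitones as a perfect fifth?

A diminished sixth spans 7 semitones, and a perfect fifth also spans 7 semitones — they're enharmonic.

Yes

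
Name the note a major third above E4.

Three letter names up from E: G.
A major third spans 4 semitones, so from E4 the target pitch is G#4.

G#4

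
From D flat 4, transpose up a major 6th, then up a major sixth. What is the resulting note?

Up a major sixth from Db4: Bb4 (9 semitones up).
Bb4 up a major sixth → G5 (9 semitones).

G 5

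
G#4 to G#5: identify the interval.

G to G is the same letter name, plus an octave, so the interval is some kind of octave.
G#4 to G#5 is 12 semitones, matching the perfect octave exactly, so the quality is perfect.

perfect octave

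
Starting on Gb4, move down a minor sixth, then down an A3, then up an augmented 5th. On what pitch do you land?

Db4

A minor sixth down from Gb4 is Bb3.
Down an augmented third from Bb3: Gbb3 (5 semitones down).
Up an augmented fifth from Gbb3: Db4 (8 semitones up).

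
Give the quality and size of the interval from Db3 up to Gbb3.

diminished 4th

D to G spans four letter names (D-E-F-G) — that makes it a fourth of some quality.
A perfect fourth would be 5 semitones; Db3 to Gbb3 is 4, one semitone narrower, so the interval is diminished.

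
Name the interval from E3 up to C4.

E to C spans six letter names (E-F-G-A-B-C) — that makes it a sixth of some quality.
E3 to C4 is 8 semitones, a half step short of the major sixth (9), so this is minor.

m6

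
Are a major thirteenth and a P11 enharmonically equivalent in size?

A major thirteenth spans 21 semitones; a perfect eleventh spans 17 semitones. They differ by 4.

No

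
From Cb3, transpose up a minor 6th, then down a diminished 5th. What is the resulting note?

A minor sixth up from Cb3 is Abb3.
Abb3 down a diminished fifth → Db3 (6 semitones).

Db3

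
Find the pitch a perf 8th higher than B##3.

For an octave the letter name doesn't change: still B, an octave up.
Moving 12 semitones up from B##3 (the size of a perfect octave) reaches B##4.

B##4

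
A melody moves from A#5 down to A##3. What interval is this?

diminished fifteenth

Descending from A#5 to A##3 is the same interval as ascending A##3 to A#5.
A to A is the same letter name, plus 2 octaves: a fifteenth.
The perfect fifteenth is 24 semitones; here we have 23, one semitone narrower: diminished.
(Equivalently, a compound diminished octave: a diminished octave plus an octave.)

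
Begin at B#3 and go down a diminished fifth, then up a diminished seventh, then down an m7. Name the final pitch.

E#3

A diminished fifth down from B#3 is E##3.
A diminished seventh up from E##3 is D#4.
Down a minor seventh from D#4: E#3 (10 semitones down).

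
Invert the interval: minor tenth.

major sixth

First reduce the compound minor tenth to its simple form, a minor third.
Interval numbers invert to sum to nine: 3 + 6 = 9, so a third inverts to a sixth.
The quality also flips — minor becomes major — giving a major sixth.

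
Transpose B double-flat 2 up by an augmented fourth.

The fourth takes the letter from B up to E.
An augmented fourth is 6 semitones; 6 semitones up from Bbb2 gives Eb3.

E flat 3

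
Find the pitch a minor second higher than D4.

Eb4

Counting two letter names up from D lands on E.
A minor second is 1 semitone; 1 semitone up from D4 gives Eb4.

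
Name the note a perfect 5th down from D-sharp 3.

G-sharp 2

Counting five letter names down from D lands on G.
A perfect fifth is 7 semitones; 7 semitones down from D#3 gives G#2.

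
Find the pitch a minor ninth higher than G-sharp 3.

The ninth's letter: G up two letter names plus an octave → A.
A minor ninth spans 13 semitones, so from G#3 the target pitch is A4.

A 4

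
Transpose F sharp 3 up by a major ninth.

G sharp 4

The ninth's letter: F up two letter names plus an octave → G.
Moving 14 semitones up from F#3 (the size of a major ninth) reaches G#4.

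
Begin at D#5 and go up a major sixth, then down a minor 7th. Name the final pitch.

C##5

A major sixth up from D#5 is B#5.
Down a minor seventh from B#5: C##5 (10 semitones down).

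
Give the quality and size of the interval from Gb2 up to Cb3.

perfect fourth

G to C spans four letter names (G-A-B-C) — that makes it a fourth of some quality.
The perfect fourth spans 5 semitones, and Gb2 to Cb3 is exactly 5 semitones — so this is a perfect fourth.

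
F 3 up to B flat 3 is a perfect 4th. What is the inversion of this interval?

P5

The rule of nine gives the new number: 9 − 4 = 5, so a fourth becomes a fifth.
The quality also flips — perfect stays perfect — giving a perfect fifth.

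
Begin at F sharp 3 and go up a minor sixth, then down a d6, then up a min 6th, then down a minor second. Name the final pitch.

C double-sharp 4

F#3 up a minor sixth → D4 (8 semitones).
A diminished sixth down from D4 is F##3.
F##3 up a minor sixth → D#4 (8 semitones).
Down a minor second from D#4: C##4 (1 semitone down).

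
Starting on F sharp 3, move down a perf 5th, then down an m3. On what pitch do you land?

G sharp 2

Down a perfect fifth from F#3: B2 (7 semitones down).
Down a minor third from B2: G#2 (3 semitones down).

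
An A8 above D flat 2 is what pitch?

An octave keeps the letter name D, an octave up from D.
An augmented octave spans 13 semitones, so from Db2 the target pitch is D3.

D 3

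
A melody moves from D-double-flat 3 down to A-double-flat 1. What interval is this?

perfect eleventh

Descending from Dbb3 to Abb1 is the same interval as ascending Abb1 to Dbb3.
A to D spans four letter names (A-B-C-D), plus an octave: an eleventh.
Counting semitones, Abb1→Dbb3 is 17, which is the perfect eleventh.
(Equivalently, a compound perfect fourth: a perfect fourth plus an octave.)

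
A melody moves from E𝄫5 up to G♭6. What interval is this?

major tenth

E to G spans three letter names (E-F-G), plus an octave: a tenth.
The major tenth spans 16 semitones, and Ebb5 to Gb6 is exactly 16 semitones — so this is a major tenth.
(Equivalently, a compound major third: a major third plus an octave.)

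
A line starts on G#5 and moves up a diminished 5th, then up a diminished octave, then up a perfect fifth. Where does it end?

Up a diminished fifth from G#5: D6 (6 semitones up).
A diminished octave up from D6 is Db7.
A perfect fifth up from Db7 is Ab7.

Ab7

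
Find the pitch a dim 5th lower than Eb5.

A4

Counting five letter names down from E lands on A.
A diminished fifth is 6 semitones; 6 semitones down from Eb5 gives A4.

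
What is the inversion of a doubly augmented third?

dd6

The rule of nine gives the new number: 9 − 3 = 6, so a third becomes a sixth.
The quality also flips — doubly augmented becomes doubly diminished — giving a doubly diminished sixth.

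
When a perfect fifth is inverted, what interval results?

perfect 4th

Inverted interval numbers add to nine, so a fifth pairs with a fourth (5 + 4 = 9).
And perfect stays perfect under inversion, so we get a perfect fourth.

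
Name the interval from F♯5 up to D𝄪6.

F to D spans six letter names (F-G-A-B-C-D) — that makes it a sixth of some quality.
F#5 to D##6 spans 10 semitones — one semitone wider than the major sixth (9) — giving an augmented sixth.

augmented sixth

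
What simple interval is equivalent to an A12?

Each octave removed subtracts seven from the number: 12 − 7 = 5.
So an augmented twelfth is an octave plus an augmented fifth. The quality is unchanged.

augmented 5th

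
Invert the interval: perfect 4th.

Interval numbers invert to sum to nine: 4 + 5 = 9, so a fourth inverts to a fifth.
Quality inverts too: perfect stays perfect. That makes the inversion a perfect fifth.

perfect fifth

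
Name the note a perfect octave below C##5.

C##4

For an octave the letter name doesn't change: still C, an octave down.
A perfect octave spans 12 semitones, so from C##5 the target pitch is C##4.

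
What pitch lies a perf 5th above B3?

F#4

Five letter names up from B: F.
Moving 7 semitones up from B3 (the size of a perfect fifth) reaches F#4.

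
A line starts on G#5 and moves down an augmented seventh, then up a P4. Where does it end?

Db5

G#5 down an augmented seventh → Ab4 (12 semitones).
Up a perfect fourth from Ab4: Db5 (5 semitones up).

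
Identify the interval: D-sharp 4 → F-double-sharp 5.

D to F spans three letter names (D-E-F), plus an octave: a tenth.
The major tenth spans 16 semitones, and D#4 to F##5 is exactly 16 semitones — so this is a major tenth.
(Equivalently, a compound major third: a major third plus an octave.)

M10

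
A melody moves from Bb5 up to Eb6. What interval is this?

perfect fourth

B to E spans four letter names (B-C-D-E) — that makes it a fourth of some quality.
The perfect fourth spans 5 semitones, and Bb5 to Eb6 is exactly 5 semitones — so this is a perfect fourth.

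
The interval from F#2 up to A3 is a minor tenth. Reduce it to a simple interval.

Each octave removed subtracts seven from the number: 10 − 7 = 3.
So a minor tenth is an octave plus a minor third. The quality is unchanged.

m3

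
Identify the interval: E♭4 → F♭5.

E to F spans two letter names (E-F), plus an octave — that makes it a ninth of some quality.
A major ninth would be 14 semitones, but Eb4 to Fb5 is 13 — one semitone narrower, making it a minor ninth.
(Equivalently, a compound minor second: a minor second plus an octave.)

minor ninth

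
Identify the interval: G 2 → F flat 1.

A9

Descending from G2 to Fb1 is the same interval as ascending Fb1 to G2.
F to G spans two letter names (F-G), plus an octave, so the interval is some kind of ninth.
A major ninth would be 14 semitones; Fb1 to G2 is 15, one semitone wider, so the interval is augmented.
(Equivalently, a compound augmented second: an augmented second plus an octave.)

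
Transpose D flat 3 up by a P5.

Five letter names up from D: A.
A perfect fifth spans 7 semitones, so from Db3 the target pitch is Ab3.

A flat 3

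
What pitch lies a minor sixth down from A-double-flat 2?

C-flat 2

The sixth takes the letter from A down to C.
Moving 8 semitones down from Abb2 (the size of a minor sixth) reaches Cb2.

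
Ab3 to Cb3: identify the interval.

Descending from Ab3 to Cb3 is the same interval as ascending Cb3 to Ab3.
C to A spans six letter names (C-D-E-F-G-A), so the interval is some kind of sixth.
Counting semitones, Cb3→Ab3 is 9, which is the major sixth.

major sixth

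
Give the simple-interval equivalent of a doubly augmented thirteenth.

Take out an octave (7 from the number): 13 − 7 = 6.
So a doubly augmented thirteenth is an octave plus a doubly augmented sixth. The quality is unchanged.

doubly augmented 6th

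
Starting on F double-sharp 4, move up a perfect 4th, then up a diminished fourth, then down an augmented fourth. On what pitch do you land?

A perfect fourth up from F##4 is B#4.
B#4 up a diminished fourth → E5 (4 semitones).
E5 down an augmented fourth → Bb4 (6 semitones).

B flat 4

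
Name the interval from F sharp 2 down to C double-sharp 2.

Descending from F#2 to C##2 is the same interval as ascending C##2 to F#2.
C to F spans four letter names (C-D-E-F): a fourth.
A perfect fourth would be 5 semitones; C##2 to F#2 is 4, one semitone narrower, so the interval is diminished.

diminished fourth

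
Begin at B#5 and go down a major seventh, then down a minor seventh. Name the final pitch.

D#4

B#5 down a major seventh → C#5 (11 semitones).
C#5 down a minor seventh → D#4 (10 semitones).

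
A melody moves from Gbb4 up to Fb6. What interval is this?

G to F spans seven letter names (G-A-B-C-D-E-F), plus an octave: a fourteenth.
The major fourteenth spans 23 semitones, and Gbb4 to Fb6 is exactly 23 semitones — so this is a major fourteenth.
(Equivalently, a compound major seventh: a major seventh plus an octave.)

major 14th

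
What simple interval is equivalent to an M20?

major sixth

Subtracting seven from the interval number removes an octave: 20 − 14 = 6.
That makes a major twentieth a compound major sixth — 2 octaves plus a major sixth.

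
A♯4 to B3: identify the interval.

major seventh

Descending from A#4 to B3 is the same interval as ascending B3 to A#4.
B to A spans seven letter names (B-C-D-E-F-G-A): a seventh.
B3 to A#4 is 11 semitones, matching the major seventh exactly, so the quality is major.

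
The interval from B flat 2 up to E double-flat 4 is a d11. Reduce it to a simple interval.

Subtracting seven from the interval number removes an octave: 11 − 7 = 4.
So a diminished eleventh is an octave plus a diminished fourth. The quality is unchanged.

diminished fourth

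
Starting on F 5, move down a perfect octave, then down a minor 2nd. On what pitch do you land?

E 4

F5 down a perfect octave → F4 (12 semitones).
A minor second down from F4 is E4.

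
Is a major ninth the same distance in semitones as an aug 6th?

A major ninth is 14 semitones but an augmented sixth is 10 semitones — different sizes.

No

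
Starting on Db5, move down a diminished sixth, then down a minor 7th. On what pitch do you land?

Db5 down a diminished sixth → F#4 (7 semitones).
Down a minor seventh from F#4: G#3 (10 semitones down).

G#3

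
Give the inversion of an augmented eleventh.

First reduce the compound augmented eleventh to its simple form, an augmented fourth.
The rule of nine gives the new number: 9 − 4 = 5, so a fourth becomes a fifth.
And augmented becomes diminished under inversion, so we get a diminished fifth.

d5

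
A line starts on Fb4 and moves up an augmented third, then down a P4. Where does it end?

E4

An augmented third up from Fb4 is A4.
Down a perfect fourth from A4: E4 (5 semitones down).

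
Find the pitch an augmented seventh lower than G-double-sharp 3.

Seven letter names down from G: A.
Moving 12 semitones down from G##3 (the size of an augmented seventh) reaches A2.

A 2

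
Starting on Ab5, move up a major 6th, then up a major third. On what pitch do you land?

Ab5 up a major sixth → F6 (9 semitones).
F6 up a major third → A6 (4 semitones).

A6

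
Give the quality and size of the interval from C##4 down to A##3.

Descending from C##4 to A##3 is the same interval as ascending A##3 to C##4.
A to C spans three letter names (A-B-C): a third.
A##3 to C##4 is 3 semitones, a half step short of the major third (4), so this is minor.

m3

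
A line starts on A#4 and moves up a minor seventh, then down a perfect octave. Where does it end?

A minor seventh up from A#4 is G#5.
A perfect octave down from G#5 is G#4.

G#4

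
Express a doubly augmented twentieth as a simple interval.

doubly augmented 6th

Each octave removed subtracts seven from the number: 20 − 14 = 6.
Quality carries through unchanged, so the simple form is a doubly augmented sixth.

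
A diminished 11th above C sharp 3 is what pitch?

F 4

Four letters up from C (plus an octave) reaches F.
A diminished eleventh spans 16 semitones, so from C#3 the target pitch is F4.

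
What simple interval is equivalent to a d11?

d4

Take out an octave (7 from the number): 11 − 7 = 4.
Quality carries through unchanged, so the simple form is a diminished fourth.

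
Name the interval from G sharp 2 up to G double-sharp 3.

G to G is the same letter name, plus an octave, so the interval is some kind of octave.
The perfect octave is 12 semitones; here we have 13, one semitone wider: augmented.

A8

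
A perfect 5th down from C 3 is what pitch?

F 2

The fifth takes the letter from C down to F.
A perfect fifth spans 7 semitones, so from C3 the target pitch is F2.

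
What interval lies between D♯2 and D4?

D to D is the same letter name, plus 2 octaves — that makes it a fifteenth of some quality.
The perfect fifteenth is 24 semitones; here we have 23, one semitone narrower: diminished.
(Equivalently, a compound diminished octave: a diminished octave plus an octave.)

diminished fifteenth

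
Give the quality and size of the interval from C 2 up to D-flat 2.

m2

C to D spans two letter names (C-D) — that makes it a second of some quality.
C2 to Db2 is 1 semitone, a half step short of the major second (2), so this is minor.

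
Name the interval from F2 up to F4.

perfect fifteenth

F to F is the same letter name, plus 2 octaves, so the interval is some kind of fifteenth.
Counting semitones, F2→F4 is 24, which is the perfect fifteenth.
(Equivalently, a compound perfect octave: a perfect octave plus an octave.)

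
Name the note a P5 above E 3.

Counting five letter names up from E lands on B.
A perfect fifth is 7 semitones; 7 semitones up from E3 gives B3.

B 3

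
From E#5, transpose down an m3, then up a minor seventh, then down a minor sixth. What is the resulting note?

D##5

E#5 down a minor third → C##5 (3 semitones).
C##5 up a minor seventh → B#5 (10 semitones).
Down a minor sixth from B#5: D##5 (8 semitones down).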